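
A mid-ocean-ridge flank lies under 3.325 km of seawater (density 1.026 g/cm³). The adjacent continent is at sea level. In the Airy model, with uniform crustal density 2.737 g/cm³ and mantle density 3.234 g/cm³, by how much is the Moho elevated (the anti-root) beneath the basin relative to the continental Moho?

11.4 km

Equating mass per unit area of the two columns: replacing crust with seawater at the top is compensated by replacing crust with mantle at the base: d (ρ_c − ρ_w) = a (ρ_m − ρ_c).
a = d (ρ_c − ρ_w)/(ρ_m − ρ_c) = 3.325 km × 1.711/0.497 = 11.4 km.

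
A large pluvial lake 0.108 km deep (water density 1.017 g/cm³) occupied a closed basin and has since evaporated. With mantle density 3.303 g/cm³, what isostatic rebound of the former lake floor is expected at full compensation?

0.0333 km

u = d ρ_w/ρ_m = 0.108 km × 1.017/3.303 = 0.0333 km.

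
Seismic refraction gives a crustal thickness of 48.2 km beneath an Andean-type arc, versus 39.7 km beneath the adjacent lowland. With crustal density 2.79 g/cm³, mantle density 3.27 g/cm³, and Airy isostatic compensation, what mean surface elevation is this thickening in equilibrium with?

1.25 km

Excess crust Δ = 48.2 km − 39.7 km = 8.5 km, split between elevation h and root r with h + r = Δ.
Airy balance ρ_c h = (ρ_m − ρ_c) r gives r = h ρ_c/(ρ_m − ρ_c), so h (1 + ρ_c/(ρ_m − ρ_c)) = Δ, i.e. h = Δ (ρ_m − ρ_c)/ρ_m.
h = 8.5 km × 0.48/3.27 = 1.25 km.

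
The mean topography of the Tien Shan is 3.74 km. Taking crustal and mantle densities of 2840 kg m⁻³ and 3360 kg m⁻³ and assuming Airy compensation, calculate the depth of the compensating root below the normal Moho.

Balancing pressure at the compensation depth: the weight of the topography is balanced by the buoyancy of the root, ρ_c h = (ρ_m − ρ_c) r.
r = h · ρ_c / (ρ_m − ρ_c) = 3.74 km × 2840 / (3360 − 2840) = 20.4 km.

20.4 km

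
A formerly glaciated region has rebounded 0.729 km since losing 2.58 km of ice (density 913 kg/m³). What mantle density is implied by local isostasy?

ρ_m = ρ_ice t / u = 913 × 2.58 km/0.729 km = 3230 kg/m³.

3230 kg/m³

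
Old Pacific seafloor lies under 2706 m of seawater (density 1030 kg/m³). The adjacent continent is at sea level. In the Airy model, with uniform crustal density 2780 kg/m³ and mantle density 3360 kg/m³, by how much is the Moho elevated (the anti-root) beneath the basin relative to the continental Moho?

For local isostatic compensation: replacing crust with seawater at the top is compensated by replacing crust with mantle at the base: d (ρ_c − ρ_w) = a (ρ_m − ρ_c).
a = d (ρ_c − ρ_w)/(ρ_m − ρ_c) = 2706 m × 1750/580 = 8160 m.

8160 m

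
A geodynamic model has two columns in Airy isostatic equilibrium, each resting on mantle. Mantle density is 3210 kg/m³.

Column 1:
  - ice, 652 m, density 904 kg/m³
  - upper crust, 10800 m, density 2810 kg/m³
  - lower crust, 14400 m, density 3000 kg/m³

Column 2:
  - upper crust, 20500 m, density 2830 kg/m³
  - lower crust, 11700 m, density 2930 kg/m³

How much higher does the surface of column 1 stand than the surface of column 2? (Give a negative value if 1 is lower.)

−691 m

For any compensation level in the mantle, the mantle terms cancel and isostasy reduces to e = (Σt_1 − Σt_2) − (Σ(ρt)_1 − Σ(ρt)_2) / ρ_m.
Σt_1 = 25852 m; Σt_2 = 32200 m; Σ(ρt)_1 = 74137408; Σ(ρt)_2 = 92296000 (in m·kg/m³).
e = (25852 − 32200) − (74137408 − 92296000) / 3210 = −691 m.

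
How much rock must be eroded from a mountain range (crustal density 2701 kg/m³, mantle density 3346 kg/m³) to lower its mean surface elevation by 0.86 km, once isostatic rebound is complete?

Net drop Δ = e − u = e − e ρ_c/ρ_m = e (ρ_m − ρ_c)/ρ_m.
e = Δ ρ_m/(ρ_m − ρ_c) = 0.86 km × 3346/645 = 4.46 km.

4.46 km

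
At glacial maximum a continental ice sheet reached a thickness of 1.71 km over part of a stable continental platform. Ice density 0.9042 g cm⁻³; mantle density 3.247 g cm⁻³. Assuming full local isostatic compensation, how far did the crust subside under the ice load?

0.476 km

Isostatic balance requires: the ice load ρ_ice t is balanced by mantle displaced below, ρ_m s.
s = t ρ_ice / ρ_m = 1.71 km × 0.9042/3.247 = 0.476 km.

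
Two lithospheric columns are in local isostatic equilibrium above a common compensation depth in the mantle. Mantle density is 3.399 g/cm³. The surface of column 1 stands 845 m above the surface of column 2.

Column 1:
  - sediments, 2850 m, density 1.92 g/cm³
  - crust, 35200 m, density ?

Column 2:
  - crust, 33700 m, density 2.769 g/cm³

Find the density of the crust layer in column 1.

Take the compensation level at the base of the deeper column (depth z_c below the surface of column 1) and equate Σ ρ_i t_i down to z_c; mantle fills any gap and the z_c terms cancel.
Column 1: 2850×1.92 + 35200×ρ + (z_c − 38050)×3.399
Column 2: 845×0 + 33700×2.769 + (z_c − 845 − 33700)×3.399
The z_c×3.399 term appears on both sides and cancels. Collect the known terms of each column as K = Σ(ρt)_known − 3.399 × (depth of known layers): K_1 = 5472 − 3.399×38050 = −123859.95; K_2 = 93315.3 − 3.399×(845 + 33700) = −24103.155.
Balance: K_1 + 35200×ρ = K_2, so ρ = (K_2 − K_1)/35200 = 99756.8/35200 = 2.83 g/cm³.

2.83 g/cm³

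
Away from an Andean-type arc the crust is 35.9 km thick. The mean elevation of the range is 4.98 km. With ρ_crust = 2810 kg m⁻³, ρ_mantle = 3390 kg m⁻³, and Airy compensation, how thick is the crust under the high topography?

Root depth r = h ρ_c / (ρ_m − ρ_c) = 4.98 km × 2810 / 580 = 24.13 km.
Total thickness = T + h + r = 35.9 km + 4.98 km + 24.13 km = 65 km.

65 km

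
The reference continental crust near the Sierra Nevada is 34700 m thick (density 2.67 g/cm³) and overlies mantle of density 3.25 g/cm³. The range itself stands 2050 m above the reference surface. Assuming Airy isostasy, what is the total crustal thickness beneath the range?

46200 m

Root depth r = h ρ_c / (ρ_m − ρ_c) = 2050 m × 2.67 / 0.58 = 9437 m.
Total thickness = T + h + r = 34700 m + 2050 m + 9437 m = 46200 m.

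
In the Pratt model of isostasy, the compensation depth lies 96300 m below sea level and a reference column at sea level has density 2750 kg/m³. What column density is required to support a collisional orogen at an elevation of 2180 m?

2690 kg/m³

Pratt balance: ρ_ref D = ρ (D + h).
ρ = ρ_ref D/(D + h) = 2750 × 96300 m/(96300 m + 2180 m) = 2690 kg/m³.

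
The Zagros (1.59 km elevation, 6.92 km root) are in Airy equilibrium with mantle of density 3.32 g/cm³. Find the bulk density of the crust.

ρ_c h = (ρ_m − ρ_c) r → ρ_c (h + r) = ρ_m r → ρ_c = ρ_m r / (h + r).
ρ_c = 3.32 × 6.92 km / (1.59 km + 6.92 km) = 2.7 g/cm³.

2.7 g/cm³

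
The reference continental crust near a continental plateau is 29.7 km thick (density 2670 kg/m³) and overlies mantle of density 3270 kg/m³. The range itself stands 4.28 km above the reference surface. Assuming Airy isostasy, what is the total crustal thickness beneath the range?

53 km

Root depth r = h ρ_c / (ρ_m − ρ_c) = 4.28 km × 2670 / 600 = 19.05 km.
Total thickness = T + h + r = 29.7 km + 4.28 km + 19.05 km = 53 km.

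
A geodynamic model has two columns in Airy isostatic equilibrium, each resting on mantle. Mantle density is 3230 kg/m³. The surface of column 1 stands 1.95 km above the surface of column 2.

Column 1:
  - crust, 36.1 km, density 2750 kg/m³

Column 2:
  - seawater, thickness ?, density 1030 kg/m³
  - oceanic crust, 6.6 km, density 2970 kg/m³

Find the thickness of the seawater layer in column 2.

Take the compensation level at the base of the deeper column (depth z_c below the surface of column 1) and equate Σ ρ_i t_i down to z_c; mantle fills any gap and the z_c terms cancel.
Column 1: 36.1×2750 + (z_c − 36.1)×3230
Column 2: 1.95×0 + x×1030 + 6.6×2970 + (z_c − 1.95 − 6.6 − x)×3230
The z_c×3230 term appears on both sides and cancels. Collect the known terms of each column as K = Σ(ρt)_known − 3230 × (depth of known layers): K_1 = 99275 − 3230×36.1 = −17328; K_2 = 19602 − 3230×(1.95 + 6.6) = −8014.5.
Balance: K_1 = K_2 − x×(3230 − 1030), so x = (K_2 − K_1)/(3230 − 1030) = 9313.5/2200 = 4.23 km.

4.23 km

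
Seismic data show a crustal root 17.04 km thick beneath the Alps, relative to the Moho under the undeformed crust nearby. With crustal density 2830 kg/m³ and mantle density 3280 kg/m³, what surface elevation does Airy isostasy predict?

In Airy isostatic equilibrium: ρ_c h = (ρ_m − ρ_c) r.
h = r (ρ_m − ρ_c) / ρ_c = 17.04 km × (3280 − 2830) / 2830 = 2.71 km.

2.71 km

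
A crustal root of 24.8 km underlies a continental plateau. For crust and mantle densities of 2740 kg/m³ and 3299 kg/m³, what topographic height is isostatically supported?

5.06 km

Balancing pressure at the compensation depth: ρ_c h = (ρ_m − ρ_c) r.
h = r (ρ_m − ρ_c) / ρ_c = 24.8 km × (3299 − 2740) / 2740 = 5.06 km.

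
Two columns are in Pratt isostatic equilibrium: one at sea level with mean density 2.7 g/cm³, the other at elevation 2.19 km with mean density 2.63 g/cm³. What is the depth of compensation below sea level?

ρ_ref D = ρ (D + h) → D (ρ_ref − ρ) = ρ h.
D = ρ h/(ρ_ref − ρ) = 2.63 × 2.19 km/(2.7 − 2.63) = 82.3 km.

82.3 km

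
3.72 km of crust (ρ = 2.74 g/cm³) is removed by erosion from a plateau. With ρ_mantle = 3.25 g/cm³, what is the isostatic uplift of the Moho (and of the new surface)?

Unloading: uplift u = e ρ_c/ρ_m = 3.72 km × 2.74/3.25 = 3.14 km.

3.14 km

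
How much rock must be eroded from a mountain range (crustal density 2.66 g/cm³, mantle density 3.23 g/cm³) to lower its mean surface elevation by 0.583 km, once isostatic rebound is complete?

3.3 km

Net drop Δ = e − u = e − e ρ_c/ρ_m = e (ρ_m − ρ_c)/ρ_m.
e = Δ ρ_m/(ρ_m − ρ_c) = 0.583 km × 3.23/0.57 = 3.3 km.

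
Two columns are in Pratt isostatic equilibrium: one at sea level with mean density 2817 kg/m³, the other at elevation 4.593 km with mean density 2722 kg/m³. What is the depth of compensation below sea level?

ρ_ref D = ρ (D + h) → D (ρ_ref − ρ) = ρ h.
D = ρ h/(ρ_ref − ρ) = 2722 × 4.593 km/(2817 − 2722) = 132 km.

132 km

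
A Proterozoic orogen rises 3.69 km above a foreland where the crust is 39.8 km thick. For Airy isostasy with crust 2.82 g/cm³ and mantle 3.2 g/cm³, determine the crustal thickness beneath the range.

Root depth r = h ρ_c / (ρ_m − ρ_c) = 3.69 km × 2.82 / 0.38 = 27.38 km.
Total thickness = T + h + r = 39.8 km + 3.69 km + 27.38 km = 70.9 km.

70.9 km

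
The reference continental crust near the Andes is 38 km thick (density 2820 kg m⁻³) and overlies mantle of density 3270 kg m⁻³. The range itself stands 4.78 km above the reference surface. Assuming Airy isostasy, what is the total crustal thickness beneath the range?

Root depth r = h ρ_c / (ρ_m − ρ_c) = 4.78 km × 2820 / 450 = 29.95 km.
Total thickness = T + h + r = 38 km + 4.78 km + 29.95 km = 72.7 km.

72.7 km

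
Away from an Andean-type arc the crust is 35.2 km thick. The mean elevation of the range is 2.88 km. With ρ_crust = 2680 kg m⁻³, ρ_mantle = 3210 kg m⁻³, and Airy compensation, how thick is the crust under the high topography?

Root depth r = h ρ_c / (ρ_m − ρ_c) = 2.88 km × 2680 / 530 = 14.56 km.
Total thickness = T + h + r = 35.2 km + 2.88 km + 14.56 km = 52.6 km.

52.6 km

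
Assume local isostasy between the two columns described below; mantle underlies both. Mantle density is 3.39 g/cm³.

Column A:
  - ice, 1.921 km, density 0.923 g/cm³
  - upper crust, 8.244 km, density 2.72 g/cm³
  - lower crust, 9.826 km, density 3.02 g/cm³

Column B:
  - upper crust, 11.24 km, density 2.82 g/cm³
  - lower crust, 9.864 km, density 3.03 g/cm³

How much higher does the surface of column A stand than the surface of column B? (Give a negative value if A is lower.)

For any compensation level in the mantle, the mantle terms cancel and isostasy reduces to e = (Σt_A − Σt_B) − (Σ(ρt)_A − Σ(ρt)_B) / ρ_m.
Σt_A = 19.991 km; Σt_B = 21.104 km; Σ(ρt)_A = 53.871283; Σ(ρt)_B = 61.58472 (in km·g/cm³).
e = (19.991 − 21.104) − (53.871283 − 61.58472) / 3.39 = 1.16 km.

1.16 km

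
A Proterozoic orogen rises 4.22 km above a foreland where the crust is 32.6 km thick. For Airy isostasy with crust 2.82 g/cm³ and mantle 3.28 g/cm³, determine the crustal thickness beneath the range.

Root depth r = h ρ_c / (ρ_m − ρ_c) = 4.22 km × 2.82 / 0.46 = 25.87 km.
Total thickness = T + h + r = 32.6 km + 4.22 km + 25.87 km = 62.7 km.

62.7 km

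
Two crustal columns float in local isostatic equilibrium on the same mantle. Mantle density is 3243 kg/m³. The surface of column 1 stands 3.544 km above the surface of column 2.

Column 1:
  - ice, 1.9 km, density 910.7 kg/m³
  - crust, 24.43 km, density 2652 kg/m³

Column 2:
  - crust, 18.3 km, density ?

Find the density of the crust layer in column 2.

Take the compensation level at the base of the deeper column (depth z_c below the surface of column 1) and equate Σ ρ_i t_i down to z_c; mantle fills any gap and the z_c terms cancel.
Column 1: 1.9×910.7 + 24.43×2652 + (z_c − 26.33)×3243
Column 2: 3.544×0 + 18.3×ρ + (z_c − 3.544 − 18.3)×3243
The z_c×3243 term appears on both sides and cancels. Collect the known terms of each column as K = Σ(ρt)_known − 3243 × (depth of known layers): K_1 = 66518.69 − 3243×26.33 = −18869.5; K_2 = 0 − 3243×(3.544 + 18.3) = −70840.092.
Balance: K_1 = K_2 + 18.3×ρ, so ρ = (K_1 − K_2)/18.3 = 51970.6/18.3 = 2840 kg/m³.

2840 kg/m³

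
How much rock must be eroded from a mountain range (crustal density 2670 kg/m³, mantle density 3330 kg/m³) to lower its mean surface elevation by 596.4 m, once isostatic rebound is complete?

3010 m

Net drop Δ = e − u = e − e ρ_c/ρ_m = e (ρ_m − ρ_c)/ρ_m.
e = Δ ρ_m/(ρ_m − ρ_c) = 596.4 m × 3330/660 = 3010 m.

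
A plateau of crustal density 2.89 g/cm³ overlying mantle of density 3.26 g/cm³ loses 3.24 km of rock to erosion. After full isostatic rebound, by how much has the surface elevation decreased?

0.368 km

Rebound u = e ρ_c/ρ_m = 3.24 km × 2.89/3.26 = 2.872 km.
Net surface drop = e − u = 3.24 km − 2.872 km = e (ρ_m − ρ_c)/ρ_m = 0.368 km.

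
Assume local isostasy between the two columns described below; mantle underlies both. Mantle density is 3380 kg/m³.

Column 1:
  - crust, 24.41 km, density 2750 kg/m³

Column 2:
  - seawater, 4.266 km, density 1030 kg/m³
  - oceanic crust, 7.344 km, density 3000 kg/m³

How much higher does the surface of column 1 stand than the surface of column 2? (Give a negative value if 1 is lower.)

For any compensation level in the mantle, the mantle terms cancel and isostasy reduces to e = (Σt_1 − Σt_2) − (Σ(ρt)_1 − Σ(ρt)_2) / ρ_m.
Σt_1 = 24.41 km; Σt_2 = 11.61 km; Σ(ρt)_1 = 67127.5; Σ(ρt)_2 = 26425.98 (in km·kg/m³).
e = (24.41 − 11.61) − (67127.5 − 26425.98) / 3380 = 0.758 km.

0.758 km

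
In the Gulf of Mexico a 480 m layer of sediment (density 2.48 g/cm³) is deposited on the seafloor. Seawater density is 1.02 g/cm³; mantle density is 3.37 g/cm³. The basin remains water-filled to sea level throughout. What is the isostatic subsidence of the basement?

298 m

Submarine loading: the sediment displaces seawater, and the subsidence is in turn flooded, so s (ρ_m − ρ_w) = t (ρ_sed − ρ_w).
s = 480 m × (2.48 − 1.02) / (3.37 − 1.02) = 298 m.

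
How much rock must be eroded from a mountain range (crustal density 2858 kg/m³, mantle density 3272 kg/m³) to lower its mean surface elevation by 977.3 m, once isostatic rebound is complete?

7720 m

Net drop Δ = e − u = e − e ρ_c/ρ_m = e (ρ_m − ρ_c)/ρ_m.
e = Δ ρ_m/(ρ_m − ρ_c) = 977.3 m × 3272/414 = 7720 m.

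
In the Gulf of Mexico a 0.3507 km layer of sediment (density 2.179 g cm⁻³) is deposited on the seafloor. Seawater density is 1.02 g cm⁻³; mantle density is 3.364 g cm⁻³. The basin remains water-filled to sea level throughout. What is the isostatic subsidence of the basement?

0.173 km

Submarine loading: the sediment displaces seawater, and the subsidence is in turn flooded, so s (ρ_m − ρ_w) = t (ρ_sed − ρ_w).
s = 0.3507 km × (2.179 − 1.02) / (3.364 − 1.02) = 0.173 km.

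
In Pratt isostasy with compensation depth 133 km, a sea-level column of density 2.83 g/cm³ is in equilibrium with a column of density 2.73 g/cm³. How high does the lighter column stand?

ρ_ref D = ρ (D + h) → h = D (ρ_ref − ρ)/ρ.
h = 133 km × (2.83 − 2.73)/2.73 = 4.87 km.

4.87 km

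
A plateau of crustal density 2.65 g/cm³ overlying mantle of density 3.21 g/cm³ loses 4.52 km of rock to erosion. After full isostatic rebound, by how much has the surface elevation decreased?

Rebound u = e ρ_c/ρ_m = 4.52 km × 2.65/3.21 = 3.731 km.
Net surface drop = e − u = 4.52 km − 3.731 km = e (ρ_m − ρ_c)/ρ_m = 0.789 km.

0.789 km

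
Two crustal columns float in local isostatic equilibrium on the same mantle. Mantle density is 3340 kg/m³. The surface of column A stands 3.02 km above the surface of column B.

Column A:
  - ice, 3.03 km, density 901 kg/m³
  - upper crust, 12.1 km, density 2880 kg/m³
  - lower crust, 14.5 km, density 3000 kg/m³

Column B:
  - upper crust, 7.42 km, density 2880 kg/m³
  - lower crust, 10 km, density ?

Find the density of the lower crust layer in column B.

Take the compensation level at the base of the deeper column (depth z_c below the surface of column A) and equate Σ ρ_i t_i down to z_c; mantle fills any gap and the z_c terms cancel.
Column A: 3.03×901 + 12.1×2880 + 14.5×3000 + (z_c − 29.63)×3340
Column B: 3.02×0 + 7.42×2880 + 10×ρ + (z_c − 3.02 − 17.42)×3340
The z_c×3340 term appears on both sides and cancels. Collect the known terms of each column as K = Σ(ρt)_known − 3340 × (depth of known layers): K_A = 81078.03 − 3340×29.63 = −17886.17; K_B = 21369.6 − 3340×(3.02 + 17.42) = −46900.
Balance: K_A = K_B + 10×ρ, so ρ = (K_A − K_B)/10 = 29013.8/10 = 2900 kg/m³.

2900 kg/m³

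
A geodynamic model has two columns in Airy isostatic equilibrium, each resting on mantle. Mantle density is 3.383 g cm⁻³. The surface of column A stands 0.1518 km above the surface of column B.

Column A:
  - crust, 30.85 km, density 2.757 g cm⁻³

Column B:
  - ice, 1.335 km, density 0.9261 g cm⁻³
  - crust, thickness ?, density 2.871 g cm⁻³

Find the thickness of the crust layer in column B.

Take the compensation level at the base of the deeper column (depth z_c below the surface of column A) and equate Σ ρ_i t_i down to z_c; mantle fills any gap and the z_c terms cancel.
Column A: 30.85×2.757 + (z_c − 30.85)×3.383
Column B: 0.1518×0 + 1.335×0.9261 + x×2.871 + (z_c − 0.1518 − 1.335 − x)×3.383
The z_c×3.383 term appears on both sides and cancels. Collect the known terms of each column as K = Σ(ρt)_known − 3.383 × (depth of known layers): K_A = 85.05345 − 3.383×30.85 = −19.3121; K_B = 1.2363435 − 3.383×(0.1518 + 1.335) = −3.7935009.
Balance: K_A = K_B − x×(3.383 − 2.871), so x = (K_B − K_A)/(3.383 − 2.871) = 15.5186/0.512 = 30.3 km.

30.3 km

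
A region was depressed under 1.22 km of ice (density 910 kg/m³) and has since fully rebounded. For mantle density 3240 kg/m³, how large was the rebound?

Removing the load lets mantle flow back in; uplift u satisfies ρ_ice t = ρ_m u.
u = t ρ_ice/ρ_m = 1.22 km × 910/3240 = 0.343 km.

0.343 km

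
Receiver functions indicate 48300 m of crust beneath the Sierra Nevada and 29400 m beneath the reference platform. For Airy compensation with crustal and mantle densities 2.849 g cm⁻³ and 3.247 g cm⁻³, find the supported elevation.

Excess crust Δ = 48300 m − 29400 m = 18900 m, split between elevation h and root r with h + r = Δ.
Airy balance ρ_c h = (ρ_m − ρ_c) r gives r = h ρ_c/(ρ_m − ρ_c), so h (1 + ρ_c/(ρ_m − ρ_c)) = Δ, i.e. h = Δ (ρ_m − ρ_c)/ρ_m.
h = 18900 m × 0.398/3.247 = 2320 m.

2320 m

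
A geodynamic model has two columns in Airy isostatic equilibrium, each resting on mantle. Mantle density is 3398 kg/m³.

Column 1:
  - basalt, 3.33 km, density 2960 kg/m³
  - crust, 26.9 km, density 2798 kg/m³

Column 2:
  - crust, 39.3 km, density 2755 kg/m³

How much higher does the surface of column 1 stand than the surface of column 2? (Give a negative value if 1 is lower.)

−2.26 km

For any compensation level in the mantle, the mantle terms cancel and isostasy reduces to e = (Σt_1 − Σt_2) − (Σ(ρt)_1 − Σ(ρt)_2) / ρ_m.
Σt_1 = 30.23 km; Σt_2 = 39.3 km; Σ(ρt)_1 = 85123; Σ(ρt)_2 = 108271.5 (in km·kg/m³).
e = (30.23 − 39.3) − (85123 − 108271.5) / 3398 = −2.26 km.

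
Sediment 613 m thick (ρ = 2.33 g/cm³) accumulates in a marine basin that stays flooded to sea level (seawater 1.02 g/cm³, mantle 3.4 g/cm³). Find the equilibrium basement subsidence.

337 m

Submarine loading: the sediment displaces seawater, and the subsidence is in turn flooded, so s (ρ_m − ρ_w) = t (ρ_sed − ρ_w).
s = 613 m × (2.33 − 1.02) / (3.4 − 1.02) = 337 m.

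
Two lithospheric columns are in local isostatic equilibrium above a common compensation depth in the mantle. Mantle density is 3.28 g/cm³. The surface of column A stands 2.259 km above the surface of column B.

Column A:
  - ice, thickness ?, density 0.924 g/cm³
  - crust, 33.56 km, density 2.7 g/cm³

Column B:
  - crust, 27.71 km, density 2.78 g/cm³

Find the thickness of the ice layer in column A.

0.764 km

Take the compensation level at the base of the deeper column (depth z_c below the surface of column A) and equate Σ ρ_i t_i down to z_c; mantle fills any gap and the z_c terms cancel.
Column A: x×0.924 + 33.56×2.7 + (z_c − 33.56 − x)×3.28
Column B: 2.259×0 + 27.71×2.78 + (z_c − 2.259 − 27.71)×3.28
The z_c×3.28 term appears on both sides and cancels. Collect the known terms of each column as K = Σ(ρt)_known − 3.28 × (depth of known layers): K_A = 90.612 − 3.28×33.56 = −19.4648; K_B = 77.0338 − 3.28×(2.259 + 27.71) = −21.26452.
Balance: K_A − x×(3.28 − 0.924) = K_B, so x = (K_A − K_B)/(3.28 − 0.924) = 1.79972/2.356 = 0.764 km.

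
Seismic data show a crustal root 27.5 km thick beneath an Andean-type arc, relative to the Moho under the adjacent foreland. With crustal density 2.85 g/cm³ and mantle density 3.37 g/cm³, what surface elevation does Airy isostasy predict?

Equating mass per unit area of the two columns: ρ_c h = (ρ_m − ρ_c) r.
h = r (ρ_m − ρ_c) / ρ_c = 27.5 km × (3.37 − 2.85) / 2.85 = 5.02 km.

5.02 km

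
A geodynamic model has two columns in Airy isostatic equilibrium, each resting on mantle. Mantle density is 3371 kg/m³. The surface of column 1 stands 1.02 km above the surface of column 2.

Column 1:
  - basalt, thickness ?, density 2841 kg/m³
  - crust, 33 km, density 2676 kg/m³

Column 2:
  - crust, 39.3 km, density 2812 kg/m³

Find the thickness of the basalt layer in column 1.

4.66 km

Take the compensation level at the base of the deeper column (depth z_c below the surface of column 1) and equate Σ ρ_i t_i down to z_c; mantle fills any gap and the z_c terms cancel.
Column 1: x×2841 + 33×2676 + (z_c − 33 − x)×3371
Column 2: 1.02×0 + 39.3×2812 + (z_c − 1.02 − 39.3)×3371
The z_c×3371 term appears on both sides and cancels. Collect the known terms of each column as K = Σ(ρt)_known − 3371 × (depth of known layers): K_1 = 88308 − 3371×33 = −22935; K_2 = 110511.6 − 3371×(1.02 + 39.3) = −25407.12.
Balance: K_1 − x×(3371 − 2841) = K_2, so x = (K_1 − K_2)/(3371 − 2841) = 2472.12/530 = 4.66 km.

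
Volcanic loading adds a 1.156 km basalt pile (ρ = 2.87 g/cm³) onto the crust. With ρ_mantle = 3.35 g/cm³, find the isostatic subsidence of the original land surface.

0.99 km

Subaerial loading: s = t ρ_load / ρ_m.
s = 1.156 km × 2.87/3.35 = 0.99 km.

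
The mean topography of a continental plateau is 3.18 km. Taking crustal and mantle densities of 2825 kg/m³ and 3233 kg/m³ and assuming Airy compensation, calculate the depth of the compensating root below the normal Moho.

22 km

In Airy isostatic equilibrium: the weight of the topography is balanced by the buoyancy of the root, ρ_c h = (ρ_m − ρ_c) r.
r = h · ρ_c / (ρ_m − ρ_c) = 3.18 km × 2825 / (3233 − 2825) = 22 km.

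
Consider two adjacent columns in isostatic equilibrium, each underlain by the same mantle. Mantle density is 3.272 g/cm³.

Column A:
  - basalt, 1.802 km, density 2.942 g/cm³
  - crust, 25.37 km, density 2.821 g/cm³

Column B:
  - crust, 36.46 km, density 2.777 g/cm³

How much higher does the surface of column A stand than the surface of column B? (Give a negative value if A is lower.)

−1.84 km

For any compensation level in the mantle, the mantle terms cancel and isostasy reduces to e = (Σt_A − Σt_B) − (Σ(ρt)_A − Σ(ρt)_B) / ρ_m.
Σt_A = 27.172 km; Σt_B = 36.46 km; Σ(ρt)_A = 76.870254; Σ(ρt)_B = 101.24942 (in km·g/cm³).
e = (27.172 − 36.46) − (76.870254 − 101.24942) / 3.272 = −1.84 km.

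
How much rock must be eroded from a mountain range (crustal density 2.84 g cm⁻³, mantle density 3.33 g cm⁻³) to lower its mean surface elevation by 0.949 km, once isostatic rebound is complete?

Net drop Δ = e − u = e − e ρ_c/ρ_m = e (ρ_m − ρ_c)/ρ_m.
e = Δ ρ_m/(ρ_m − ρ_c) = 0.949 km × 3.33/0.49 = 6.45 km.

6.45 km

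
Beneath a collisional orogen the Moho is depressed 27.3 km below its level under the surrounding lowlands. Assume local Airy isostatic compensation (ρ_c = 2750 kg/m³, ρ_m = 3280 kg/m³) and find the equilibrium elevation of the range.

Balancing pressure at the compensation depth: ρ_c h = (ρ_m − ρ_c) r.
h = r (ρ_m − ρ_c) / ρ_c = 27.3 km × (3280 − 2750) / 2750 = 5.26 km.

5.26 km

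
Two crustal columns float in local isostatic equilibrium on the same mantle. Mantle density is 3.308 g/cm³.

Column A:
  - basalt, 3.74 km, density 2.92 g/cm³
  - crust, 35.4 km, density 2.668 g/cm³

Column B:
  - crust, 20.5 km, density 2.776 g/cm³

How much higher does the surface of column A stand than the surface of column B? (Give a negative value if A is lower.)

For any compensation level in the mantle, the mantle terms cancel and isostasy reduces to e = (Σt_A − Σt_B) − (Σ(ρt)_A − Σ(ρt)_B) / ρ_m.
Σt_A = 39.14 km; Σt_B = 20.5 km; Σ(ρt)_A = 105.368; Σ(ρt)_B = 56.908 (in km·g/cm³).
e = (39.14 − 20.5) − (105.368 − 56.908) / 3.308 = 3.99 km.

3.99 km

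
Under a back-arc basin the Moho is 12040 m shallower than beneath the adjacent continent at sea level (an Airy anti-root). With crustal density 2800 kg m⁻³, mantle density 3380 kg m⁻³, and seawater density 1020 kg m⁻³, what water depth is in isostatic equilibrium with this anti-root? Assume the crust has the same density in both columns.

Replacing a thickness d of crust by seawater at the top must be balanced by replacing crust with mantle at the base: d (ρ_c − ρ_w) = a (ρ_m − ρ_c).
d = a (ρ_m − ρ_c)/(ρ_c − ρ_w) = 12040 m × 580/1780 = 3920 m.

3920 m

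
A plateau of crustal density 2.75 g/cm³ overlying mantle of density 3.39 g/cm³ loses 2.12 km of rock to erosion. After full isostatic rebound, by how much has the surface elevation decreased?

Rebound u = e ρ_c/ρ_m = 2.12 km × 2.75/3.39 = 1.72 km.
Net surface drop = e − u = 2.12 km − 1.72 km = e (ρ_m − ρ_c)/ρ_m = 0.4 km.

0.4 km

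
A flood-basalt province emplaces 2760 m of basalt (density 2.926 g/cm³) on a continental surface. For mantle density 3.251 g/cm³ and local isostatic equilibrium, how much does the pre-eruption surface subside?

2480 m

Subaerial loading: s = t ρ_load / ρ_m.
s = 2760 m × 2.926/3.251 = 2480 m.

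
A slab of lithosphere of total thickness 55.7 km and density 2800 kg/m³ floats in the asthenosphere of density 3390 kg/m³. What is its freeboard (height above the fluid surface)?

9.69 km

Floating equilibrium: submerged depth d = t ρ_obj/ρ_fluid = 55.7 km × 2800/3390 = 46.01 km.
Freeboard = t − d = 55.7 km − 46.01 km = 9.69 km.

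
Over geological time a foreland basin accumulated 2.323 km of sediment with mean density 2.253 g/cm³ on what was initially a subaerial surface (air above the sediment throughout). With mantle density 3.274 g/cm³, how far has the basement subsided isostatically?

1.6 km

Subaerial load: s = t ρ_sed / ρ_m = 2.323 km × 2.253/3.274 = 1.6 km.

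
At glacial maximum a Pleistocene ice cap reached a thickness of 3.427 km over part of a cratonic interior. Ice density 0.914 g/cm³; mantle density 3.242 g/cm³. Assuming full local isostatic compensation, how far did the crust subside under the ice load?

For local isostatic compensation: the ice load ρ_ice t is balanced by mantle displaced below, ρ_m s.
s = t ρ_ice / ρ_m = 3.427 km × 0.914/3.242 = 0.966 km.

0.966 km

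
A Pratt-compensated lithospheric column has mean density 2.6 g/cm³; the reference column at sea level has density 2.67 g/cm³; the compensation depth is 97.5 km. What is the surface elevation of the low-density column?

ρ_ref D = ρ (D + h) → h = D (ρ_ref − ρ)/ρ.
h = 97.5 km × (2.67 − 2.6)/2.6 = 2.62 km.

2.62 km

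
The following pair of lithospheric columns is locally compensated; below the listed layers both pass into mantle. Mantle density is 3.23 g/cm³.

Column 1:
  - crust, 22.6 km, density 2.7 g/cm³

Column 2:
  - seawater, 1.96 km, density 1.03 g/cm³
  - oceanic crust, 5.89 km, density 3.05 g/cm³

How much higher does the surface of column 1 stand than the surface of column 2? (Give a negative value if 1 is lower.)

For any compensation level in the mantle, the mantle terms cancel and isostasy reduces to e = (Σt_1 − Σt_2) − (Σ(ρt)_1 − Σ(ρt)_2) / ρ_m.
Σt_1 = 22.6 km; Σt_2 = 7.85 km; Σ(ρt)_1 = 61.02; Σ(ρt)_2 = 19.9833 (in km·g/cm³).
e = (22.6 − 7.85) − (61.02 − 19.9833) / 3.23 = 2.05 km.

2.05 km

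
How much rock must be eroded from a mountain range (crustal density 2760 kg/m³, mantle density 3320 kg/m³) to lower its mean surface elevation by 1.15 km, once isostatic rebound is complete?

6.82 km

Net drop Δ = e − u = e − e ρ_c/ρ_m = e (ρ_m − ρ_c)/ρ_m.
e = Δ ρ_m/(ρ_m − ρ_c) = 1.15 km × 3320/560 = 6.82 km.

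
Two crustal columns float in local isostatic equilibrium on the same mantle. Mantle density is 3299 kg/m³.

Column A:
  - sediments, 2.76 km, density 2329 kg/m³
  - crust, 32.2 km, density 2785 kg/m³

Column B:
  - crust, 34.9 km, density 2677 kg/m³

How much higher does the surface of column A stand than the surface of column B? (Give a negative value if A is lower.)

−0.752 km

For any compensation level in the mantle, the mantle terms cancel and isostasy reduces to e = (Σt_A − Σt_B) − (Σ(ρt)_A − Σ(ρt)_B) / ρ_m.
Σt_A = 34.96 km; Σt_B = 34.9 km; Σ(ρt)_A = 96105.04; Σ(ρt)_B = 93427.3 (in km·kg/m³).
e = (34.96 − 34.9) − (96105.04 − 93427.3) / 3299 = −0.752 km.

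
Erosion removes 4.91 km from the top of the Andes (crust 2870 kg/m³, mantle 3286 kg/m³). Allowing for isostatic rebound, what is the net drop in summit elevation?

Rebound u = e ρ_c/ρ_m = 4.91 km × 2870/3286 = 4.288 km.
Net surface drop = e − u = 4.91 km − 4.288 km = e (ρ_m − ρ_c)/ρ_m = 0.622 km.

0.622 km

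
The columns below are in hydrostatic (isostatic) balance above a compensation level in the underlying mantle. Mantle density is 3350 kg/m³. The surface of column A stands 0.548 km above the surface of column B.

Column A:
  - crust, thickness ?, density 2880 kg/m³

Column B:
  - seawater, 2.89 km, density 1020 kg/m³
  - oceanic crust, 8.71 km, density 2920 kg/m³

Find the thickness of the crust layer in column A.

26.2 km

Take the compensation level at the base of the deeper column (depth z_c below the surface of column A) and equate Σ ρ_i t_i down to z_c; mantle fills any gap and the z_c terms cancel.
Column A: x×2880 + (z_c − 0 − x)×3350
Column B: 0.548×0 + 2.89×1020 + 8.71×2920 + (z_c − 0.548 − 11.6)×3350
The z_c×3350 term appears on both sides and cancels. Collect the known terms of each column as K = Σ(ρt)_known − 3350 × (depth of known layers): K_A = 0 − 3350×0 = 0; K_B = 28381 − 3350×(0.548 + 11.6) = −12314.8.
Balance: K_A − x×(3350 − 2880) = K_B, so x = (K_A − K_B)/(3350 − 2880) = 12314.8/470 = 26.2 km.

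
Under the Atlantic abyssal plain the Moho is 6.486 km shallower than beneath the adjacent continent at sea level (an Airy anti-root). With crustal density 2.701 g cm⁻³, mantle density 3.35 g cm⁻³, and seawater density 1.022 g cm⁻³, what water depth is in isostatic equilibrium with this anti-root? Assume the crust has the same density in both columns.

2.51 km

Replacing a thickness d of crust by seawater at the top must be balanced by replacing crust with mantle at the base: d (ρ_c − ρ_w) = a (ρ_m − ρ_c).
d = a (ρ_m − ρ_c)/(ρ_c − ρ_w) = 6.486 km × 0.649/1.679 = 2.51 km.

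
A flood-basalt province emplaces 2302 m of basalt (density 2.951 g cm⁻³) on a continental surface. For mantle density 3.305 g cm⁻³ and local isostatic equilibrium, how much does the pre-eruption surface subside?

Subaerial loading: s = t ρ_load / ρ_m.
s = 2302 m × 2.951/3.305 = 2060 m.

2060 m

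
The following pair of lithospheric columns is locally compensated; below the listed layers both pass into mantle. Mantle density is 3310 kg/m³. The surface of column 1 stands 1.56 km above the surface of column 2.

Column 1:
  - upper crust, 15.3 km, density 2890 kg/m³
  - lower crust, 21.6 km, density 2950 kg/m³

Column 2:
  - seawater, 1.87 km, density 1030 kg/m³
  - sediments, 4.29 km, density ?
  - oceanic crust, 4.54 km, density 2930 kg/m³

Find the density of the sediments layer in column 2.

Take the compensation level at the base of the deeper column (depth z_c below the surface of column 1) and equate Σ ρ_i t_i down to z_c; mantle fills any gap and the z_c terms cancel.
Column 1: 15.3×2890 + 21.6×2950 + (z_c − 36.9)×3310
Column 2: 1.56×0 + 1.87×1030 + 4.29×ρ + 4.54×2930 + (z_c − 1.56 − 10.7)×3310
The z_c×3310 term appears on both sides and cancels. Collect the known terms of each column as K = Σ(ρt)_known − 3310 × (depth of known layers): K_1 = 107937 − 3310×36.9 = −14202; K_2 = 15228.3 − 3310×(1.56 + 10.7) = −25352.3.
Balance: K_1 = K_2 + 4.29×ρ, so ρ = (K_1 − K_2)/4.29 = 11150.3/4.29 = 2600 kg/m³.

2600 kg/m³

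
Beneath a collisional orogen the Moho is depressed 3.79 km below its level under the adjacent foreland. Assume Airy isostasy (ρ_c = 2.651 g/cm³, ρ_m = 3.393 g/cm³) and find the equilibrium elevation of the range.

1.06 km

For local isostatic compensation: ρ_c h = (ρ_m − ρ_c) r.
h = r (ρ_m − ρ_c) / ρ_c = 3.79 km × (3.393 − 2.651) / 2.651 = 1.06 km.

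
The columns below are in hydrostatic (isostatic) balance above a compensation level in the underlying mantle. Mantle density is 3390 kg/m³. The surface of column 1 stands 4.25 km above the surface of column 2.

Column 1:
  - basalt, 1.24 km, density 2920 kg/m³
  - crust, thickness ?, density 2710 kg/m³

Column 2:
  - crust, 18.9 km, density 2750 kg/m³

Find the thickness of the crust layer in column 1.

Take the compensation level at the base of the deeper column (depth z_c below the surface of column 1) and equate Σ ρ_i t_i down to z_c; mantle fills any gap and the z_c terms cancel.
Column 1: 1.24×2920 + x×2710 + (z_c − 1.24 − x)×3390
Column 2: 4.25×0 + 18.9×2750 + (z_c − 4.25 − 18.9)×3390
The z_c×3390 term appears on both sides and cancels. Collect the known terms of each column as K = Σ(ρt)_known − 3390 × (depth of known layers): K_1 = 3620.8 − 3390×1.24 = −582.8; K_2 = 51975 − 3390×(4.25 + 18.9) = −26503.5.
Balance: K_1 − x×(3390 − 2710) = K_2, so x = (K_1 − K_2)/(3390 − 2710) = 25920.7/680 = 38.1 km.

38.1 km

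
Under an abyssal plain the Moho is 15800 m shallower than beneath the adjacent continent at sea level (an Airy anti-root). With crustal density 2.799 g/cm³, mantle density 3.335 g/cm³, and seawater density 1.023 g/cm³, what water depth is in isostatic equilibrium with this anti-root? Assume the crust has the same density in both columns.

4770 m

Replacing a thickness d of crust by seawater at the top must be balanced by replacing crust with mantle at the base: d (ρ_c − ρ_w) = a (ρ_m − ρ_c).
d = a (ρ_m − ρ_c)/(ρ_c − ρ_w) = 15800 m × 0.536/1.776 = 4770 m.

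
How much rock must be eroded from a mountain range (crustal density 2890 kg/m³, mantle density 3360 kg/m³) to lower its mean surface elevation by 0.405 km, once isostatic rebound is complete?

Net drop Δ = e − u = e − e ρ_c/ρ_m = e (ρ_m − ρ_c)/ρ_m.
e = Δ ρ_m/(ρ_m − ρ_c) = 0.405 km × 3360/470 = 2.9 km.

2.9 km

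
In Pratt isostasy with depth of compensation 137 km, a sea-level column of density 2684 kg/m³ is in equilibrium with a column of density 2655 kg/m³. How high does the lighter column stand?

ρ_ref D = ρ (D + h) → h = D (ρ_ref − ρ)/ρ.
h = 137 km × (2684 − 2655)/2655 = 1.5 km.

1.5 km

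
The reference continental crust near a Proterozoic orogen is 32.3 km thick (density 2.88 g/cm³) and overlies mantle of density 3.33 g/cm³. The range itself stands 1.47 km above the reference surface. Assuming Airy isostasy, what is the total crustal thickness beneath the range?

43.2 km

Root depth r = h ρ_c / (ρ_m − ρ_c) = 1.47 km × 2.88 / 0.45 = 9.408 km.
Total thickness = T + h + r = 32.3 km + 1.47 km + 9.408 km = 43.2 km.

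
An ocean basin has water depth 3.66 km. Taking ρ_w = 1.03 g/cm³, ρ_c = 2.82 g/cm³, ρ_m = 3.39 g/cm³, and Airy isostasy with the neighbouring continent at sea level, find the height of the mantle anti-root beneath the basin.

11.5 km

Isostatic balance requires: replacing crust with seawater at the top is compensated by replacing crust with mantle at the base: d (ρ_c − ρ_w) = a (ρ_m − ρ_c).
a = d (ρ_c − ρ_w)/(ρ_m − ρ_c) = 3.66 km × 1.79/0.57 = 11.5 km.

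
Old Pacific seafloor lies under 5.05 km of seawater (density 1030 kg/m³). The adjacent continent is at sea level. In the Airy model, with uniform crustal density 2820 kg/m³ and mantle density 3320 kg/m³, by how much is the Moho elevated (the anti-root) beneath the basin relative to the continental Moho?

Isostatic balance requires: replacing crust with seawater at the top is compensated by replacing crust with mantle at the base: d (ρ_c − ρ_w) = a (ρ_m − ρ_c).
a = d (ρ_c − ρ_w)/(ρ_m − ρ_c) = 5.05 km × 1790/500 = 18.1 km.

18.1 km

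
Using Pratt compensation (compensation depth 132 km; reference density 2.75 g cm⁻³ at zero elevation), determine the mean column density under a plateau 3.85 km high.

Pratt balance: ρ_ref D = ρ (D + h).
ρ = ρ_ref D/(D + h) = 2.75 × 132 km/(132 km + 3.85 km) = 2.67 g cm⁻³.

2.67 g cm⁻³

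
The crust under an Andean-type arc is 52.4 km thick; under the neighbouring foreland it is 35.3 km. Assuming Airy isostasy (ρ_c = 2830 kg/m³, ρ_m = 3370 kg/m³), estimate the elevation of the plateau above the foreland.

2.74 km

Excess crust Δ = 52.4 km − 35.3 km = 17.1 km, split between elevation h and root r with h + r = Δ.
Airy balance ρ_c h = (ρ_m − ρ_c) r gives r = h ρ_c/(ρ_m − ρ_c), so h (1 + ρ_c/(ρ_m − ρ_c)) = Δ, i.e. h = Δ (ρ_m − ρ_c)/ρ_m.
h = 17.1 km × 540/3370 = 2.74 km.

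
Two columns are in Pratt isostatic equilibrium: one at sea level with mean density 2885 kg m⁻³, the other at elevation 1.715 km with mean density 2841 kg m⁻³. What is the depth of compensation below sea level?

111 km

ρ_ref D = ρ (D + h) → D (ρ_ref − ρ) = ρ h.
D = ρ h/(ρ_ref − ρ) = 2841 × 1.715 km/(2885 − 2841) = 111 km.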